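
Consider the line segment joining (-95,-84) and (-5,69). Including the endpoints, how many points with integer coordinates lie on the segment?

The number of lattice points on a segment between lattice points is gcd(|Δx|,|Δy|) + 1 = gcd(90,153) + 1 = 9 + 1 = 10.

10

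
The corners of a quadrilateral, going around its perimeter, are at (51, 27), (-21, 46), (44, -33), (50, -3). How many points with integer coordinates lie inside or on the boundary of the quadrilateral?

Using the shoelace formula, 2A = |[51·46 − (-21)·27] + [(-21)·(-33) − 44·46] + [44·(-3) − 50·(-33)] + [50·27 − 51·(-3)]| = 4603, so the area is 4603/2.
The number of boundary lattice points is Σ gcd(|Δx|,|Δy|) = gcd(72,19) + gcd(65,79) + gcd(6,30) + gcd(1,30) = 1+1+6+1 = 9.
Pick's theorem gives I = A − B/2 + 1 = 4603/2 − 9/2 + 1 = 2298, so the closed region contains I + B = 2298 + 9 = 2307 lattice points.

2307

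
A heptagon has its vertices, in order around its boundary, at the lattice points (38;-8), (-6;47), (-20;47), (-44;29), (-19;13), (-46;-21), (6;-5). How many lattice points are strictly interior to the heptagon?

2661

The shoelace formula gives twice the area as |[38·47 − (-6)·(-8)] + [(-6)·47 − (-20)·47] + [(-20)·29 − (-44)·47] + [(-44)·13 − (-19)·29] + [(-19)·(-21) − (-46)·13] + [(-46)·(-5) − 6·(-21)] + [6·(-8) − 38·(-5)]| = 5358, so the area is 2679.
Summing gcd(|Δx|,|Δy|) over the edges gives the boundary count: gcd(44,55) + gcd(14,0) + gcd(24,18) + gcd(25,16) + gcd(27,34) + gcd(52,16) + gcd(32,3) = 11+14+6+1+1+4+1 = 38.
By Pick's theorem A = I + B/2 − 1, so I = 2679 − 38/2 + 1 = 2661.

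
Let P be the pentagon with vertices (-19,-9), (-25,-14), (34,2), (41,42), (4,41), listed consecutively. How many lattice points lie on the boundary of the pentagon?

The number of boundary lattice points is Σ gcd(|Δx|,|Δy|) = gcd(6,5) + gcd(59,16) + gcd(7,40) + gcd(37,1) + gcd(23,50) = 1+1+1+1+1 = 5.

5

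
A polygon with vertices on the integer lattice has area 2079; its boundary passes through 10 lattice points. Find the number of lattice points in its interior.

2075

From Pick's theorem, I = A − B/2 + 1 = 2079 − 10/2 + 1 = 2075.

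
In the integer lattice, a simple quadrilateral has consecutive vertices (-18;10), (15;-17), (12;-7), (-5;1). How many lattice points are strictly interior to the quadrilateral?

98

By the shoelace formula, twice the signed area is |((-18)·(-17) − 15·10) + (15·(-7) − 12·(-17)) + (12·1 − (-5)·(-7)) + ((-5)·10 − (-18)·1)| = 200, so the area is 100.
Summing gcd(|Δx|,|Δy|) over the edges gives the boundary count: gcd(33,27) + gcd(3,10) + gcd(17,8) + gcd(13,9) = 3+1+1+1 = 6.
By Pick's theorem A = I + B/2 − 1, so I = 100 − 6/2 + 1 = 98.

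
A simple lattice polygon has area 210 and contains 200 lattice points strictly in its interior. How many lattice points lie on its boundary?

22

Pick's theorem gives A = I + B/2 − 1, so B = 2(A − I + 1) = 2(210 − 200 + 1) = 22.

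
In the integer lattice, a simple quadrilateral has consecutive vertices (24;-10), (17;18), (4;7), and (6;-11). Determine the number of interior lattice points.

379

The shoelace formula gives twice the area as |[24·18 − 17·(-10)] + [17·7 − 4·18] + [4·(-11) − 6·7] + [6·(-10) − 24·(-11)]| = 767, so the area is 383.5.
Along each edge there are gcd(|Δx|,|Δy|)+1 lattice points, so counting each shared vertex once the boundary has gcd(7,28) + gcd(13,11) + gcd(2,18) + gcd(18,1) = 7+1+2+1 = 11.
Pick's theorem gives I = A − B/2 + 1 = 383.5 − 11/2 + 1 = 379.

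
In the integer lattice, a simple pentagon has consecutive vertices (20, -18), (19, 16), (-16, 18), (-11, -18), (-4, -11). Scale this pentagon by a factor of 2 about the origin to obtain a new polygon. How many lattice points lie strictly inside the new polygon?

Using the shoelace formula, 2A = |[20·16 − 19·(-18)] + [19·18 − (-16)·16] + [(-16)·(-18) − (-11)·18] + [(-11)·(-11) − (-4)·(-18)] + [(-4)·(-18) − 20·(-11)]| = 2087, so the area is 1043.5.
The number of boundary lattice points is Σ gcd(|Δx|,|Δy|) = gcd(1,34) + gcd(35,2) + gcd(5,36) + gcd(7,7) + gcd(24,7) = 1+1+1+7+1 = 11.
Scaling by 2 multiplies the area by 2² = 4 (so the new area is 4174) and multiplies the boundary lattice-point count by 2, giving 22.
By Pick's theorem, the interior count of the dilated polygon is 4174 − 22/2 + 1 = 4164.

4164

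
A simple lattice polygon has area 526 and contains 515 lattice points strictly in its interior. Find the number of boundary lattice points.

24

Pick's theorem gives A = I + B/2 − 1, so B = 2(A − I + 1) = 2(526 − 515 + 1) = 24.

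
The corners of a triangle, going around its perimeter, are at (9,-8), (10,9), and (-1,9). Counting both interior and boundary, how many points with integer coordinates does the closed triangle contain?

The shoelace formula gives twice the area as |(9·9 − 10·(-8)) + (10·9 − (-1)·9) + ((-1)·(-8) − 9·9)| = 187, so the area is 93.5.
The number of boundary lattice points is Σ gcd(|Δx|,|Δy|) = gcd(1,17) + gcd(11,0) + gcd(10,17) = 1+11+1 = 13.
Pick's theorem gives I = A − B/2 + 1 = 93.5 − 13/2 + 1 = 88, so the closed region contains I + B = 88 + 13 = 101 lattice points.

101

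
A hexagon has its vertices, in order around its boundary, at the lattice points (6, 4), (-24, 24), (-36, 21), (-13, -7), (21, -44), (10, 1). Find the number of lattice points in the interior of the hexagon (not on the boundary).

The shoelace formula gives twice the area as |(6·24 − (-24)·4) + ((-24)·21 − (-36)·24) + ((-36)·(-7) − (-13)·21) + ((-13)·(-44) − 21·(-7)) + (21·1 − 10·(-44)) + (10·4 − 6·1)| = 2339, so the area is 2339/2.
The number of boundary lattice points is Σ gcd(|Δx|,|Δy|) = gcd(30,20) + gcd(12,3) + gcd(23,28) + gcd(34,37) + gcd(11,45) + gcd(4,3) = 10+3+1+1+1+1 = 17.
Pick's theorem gives I = A − B/2 + 1 = 2339/2 − 17/2 + 1 = 1162.

1162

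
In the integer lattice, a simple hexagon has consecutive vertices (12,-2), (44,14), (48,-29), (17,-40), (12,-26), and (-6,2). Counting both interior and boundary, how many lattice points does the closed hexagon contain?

The shoelace formula gives twice the area as |[12·14 − 44·(-2)] + [44·(-29) − 48·14] + [48·(-40) − 17·(-29)] + [17·(-26) − 12·(-40)] + [12·2 − (-6)·(-26)] + [(-6)·(-2) − 12·2]| = 3225, so the area is 3225/2.
Summing gcd(|Δx|,|Δy|) over the edges gives the boundary count: gcd(32,16) + gcd(4,43) + gcd(31,11) + gcd(5,14) + gcd(18,28) + gcd(18,4) = 16+1+1+1+2+2 = 23.
Pick's theorem gives I = A − B/2 + 1 = 3225/2 − 23/2 + 1 = 1602, so the closed region contains I + B = 1602 + 23 = 1625 lattice points.

1625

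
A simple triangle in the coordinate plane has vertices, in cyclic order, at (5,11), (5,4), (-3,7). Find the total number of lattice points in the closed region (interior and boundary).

35

Using the shoelace formula, 2A = |[5·4 − 5·11] + [5·7 − (-3)·4] + [(-3)·11 − 5·7]| = 56, so the area is 28.
Summing gcd(|Δx|,|Δy|) over the edges gives the boundary count: gcd(0,7) + gcd(8,3) + gcd(8,4) = 7+1+4 = 12.
Pick's theorem gives I = A − B/2 + 1 = 28 − 12/2 + 1 = 23, so the closed region contains I + B = 23 + 12 = 35 lattice points.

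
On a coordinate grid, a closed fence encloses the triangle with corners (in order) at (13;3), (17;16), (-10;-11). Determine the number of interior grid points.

By the shoelace formula, twice the signed area is |(13·16 − 17·3) + (17·(-11) − (-10)·16) + ((-10)·3 − 13·(-11))| = 243, so the area is 243/2.
Summing gcd(|Δx|,|Δy|) over the edges gives the boundary count: gcd(4,13) + gcd(27,27) + gcd(23,14) = 1+27+1 = 29.
Pick's theorem gives I = A − B/2 + 1 = 243/2 − 29/2 + 1 = 108.

108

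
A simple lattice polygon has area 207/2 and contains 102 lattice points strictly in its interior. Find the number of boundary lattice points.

5

Pick's theorem gives A = I + B/2 − 1, so B = 2(A − I + 1) = 2(207/2 − 102 + 1) = 5.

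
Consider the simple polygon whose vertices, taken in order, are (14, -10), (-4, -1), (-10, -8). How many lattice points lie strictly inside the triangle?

Using the shoelace formula, 2A = |[14·(-1) − (-4)·(-10)] + [(-4)·(-8) − (-10)·(-1)] + [(-10)·(-10) − 14·(-8)]| = 180, so the area is 90.
The number of boundary lattice points is Σ gcd(|Δx|,|Δy|) = gcd(18,9) + gcd(6,7) + gcd(24,2) = 9+1+2 = 12.
Pick's theorem gives I = A − B/2 + 1 = 90 − 12/2 + 1 = 85.

85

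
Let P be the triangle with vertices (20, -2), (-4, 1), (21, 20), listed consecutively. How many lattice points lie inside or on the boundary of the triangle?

By the shoelace formula, twice the signed area is |(20·1 − (-4)·(-2)) + ((-4)·20 − 21·1) + (21·(-2) − 20·20)| = 531, so the area is 265.5.
The number of boundary lattice points is Σ gcd(|Δx|,|Δy|) = gcd(24,3) + gcd(25,19) + gcd(1,22) = 3+1+1 = 5.
Pick's theorem gives I = A − B/2 + 1 = 265.5 − 5/2 + 1 = 264, so the closed region contains I + B = 264 + 5 = 269 lattice points.

269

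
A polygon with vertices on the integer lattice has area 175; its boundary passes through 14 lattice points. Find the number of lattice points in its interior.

169

From Pick's theorem, I = A − B/2 + 1 = 175 − 14/2 + 1 = 169.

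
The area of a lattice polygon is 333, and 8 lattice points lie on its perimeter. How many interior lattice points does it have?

330

From Pick's theorem, I = A − B/2 + 1 = 333 − 8/2 + 1 = 330.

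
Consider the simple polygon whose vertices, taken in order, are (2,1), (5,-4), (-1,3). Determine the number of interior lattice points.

4

Using the shoelace formula, 2A = |(2·(-4) − 5·1) + (5·3 − (-1)·(-4)) + ((-1)·1 − 2·3)| = 9, so the area is 9/2.
Along each edge there are gcd(|Δx|,|Δy|)+1 lattice points, so counting each shared vertex once the boundary has gcd(3,5) + gcd(6,7) + gcd(3,2) = 1+1+1 = 3.
By Pick's theorem A = I + B/2 − 1, so I = 9/2 − 3/2 + 1 = 4.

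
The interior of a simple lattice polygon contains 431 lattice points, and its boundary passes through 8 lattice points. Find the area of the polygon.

434

Pick's theorem states A = I + B/2 − 1, so A = 431 + 8/2 − 1 = 434.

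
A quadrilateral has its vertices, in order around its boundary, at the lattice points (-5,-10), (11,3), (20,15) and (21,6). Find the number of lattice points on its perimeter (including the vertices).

7

Along each edge there are gcd(|Δx|,|Δy|)+1 lattice points, so counting each shared vertex once the boundary has gcd(16,13) + gcd(9,12) + gcd(1,9) + gcd(26,16) = 1+3+1+2 = 7.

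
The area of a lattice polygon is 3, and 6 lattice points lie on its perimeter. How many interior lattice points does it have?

From Pick's theorem, I = A − B/2 + 1 = 3 − 6/2 + 1 = 1.

1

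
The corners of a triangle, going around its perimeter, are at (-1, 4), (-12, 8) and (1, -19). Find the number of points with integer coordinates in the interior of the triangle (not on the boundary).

122

The shoelace formula gives twice the area as |((-1)·8 − (-12)·4) + ((-12)·(-19) − 1·8) + (1·4 − (-1)·(-19))| = 245, so the area is 245/2.
Along each edge there are gcd(|Δx|,|Δy|)+1 lattice points, so counting each shared vertex once the boundary has gcd(11,4) + gcd(13,27) + gcd(2,23) = 1+1+1 = 3.
Pick's theorem gives I = A − B/2 + 1 = 245/2 − 3/2 + 1 = 122.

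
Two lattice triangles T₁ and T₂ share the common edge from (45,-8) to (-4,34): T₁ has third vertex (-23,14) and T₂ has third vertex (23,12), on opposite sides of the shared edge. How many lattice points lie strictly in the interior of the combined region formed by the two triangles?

915

The union is the simple quadrilateral with vertices (45,-8), (-23,14), (-4,34), (23,12) in order.
Using the shoelace formula, 2A = |(45·14 − (-23)·(-8)) + ((-23)·34 − (-4)·14) + ((-4)·12 − 23·34) + (23·(-8) − 45·12)| = 1834, so the area is 917.
Summing gcd(|Δx|,|Δy|) over the edges gives the boundary count: gcd(68,22) + gcd(19,20) + gcd(27,22) + gcd(22,20) = 2+1+1+2 = 6.
By Pick's theorem I = A − B/2 + 1 = 917 − 6/2 + 1 = 915.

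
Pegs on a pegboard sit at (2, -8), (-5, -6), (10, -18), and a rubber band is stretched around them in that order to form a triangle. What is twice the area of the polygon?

54

By the shoelace formula, twice the signed area is |(2·(-6) − (-5)·(-8)) + ((-5)·(-18) − 10·(-6)) + (10·(-8) − 2·(-18))| = 54, so the area is 27.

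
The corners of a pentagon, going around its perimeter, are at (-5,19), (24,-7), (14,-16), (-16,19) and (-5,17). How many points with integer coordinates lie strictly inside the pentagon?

438

The shoelace formula gives twice the area as |((-5)·(-7) − 24·19) + (24·(-16) − 14·(-7)) + (14·19 − (-16)·(-16)) + ((-16)·17 − (-5)·19) + ((-5)·19 − (-5)·17)| = 884, so the area is 442.
The number of boundary lattice points is Σ gcd(|Δx|,|Δy|) = gcd(29,26) + gcd(10,9) + gcd(30,35) + gcd(11,2) + gcd(0,2) = 1+1+5+1+2 = 10.
Pick's theorem gives I = A − B/2 + 1 = 442 − 10/2 + 1 = 438.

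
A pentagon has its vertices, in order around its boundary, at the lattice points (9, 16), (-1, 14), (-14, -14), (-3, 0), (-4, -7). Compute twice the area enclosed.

330

The shoelace formula gives twice the area as |[9·14 − (-1)·16] + [(-1)·(-14) − (-14)·14] + [(-14)·0 − (-3)·(-14)] + [(-3)·(-7) − (-4)·0] + [(-4)·16 − 9·(-7)]| = 330, so the area is 165.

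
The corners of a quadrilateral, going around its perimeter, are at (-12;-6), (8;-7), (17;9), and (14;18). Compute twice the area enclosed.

635

The shoelace formula gives twice the area as |[(-12)·(-7) − 8·(-6)] + [8·9 − 17·(-7)] + [17·18 − 14·9] + [14·(-6) − (-12)·18]| = 635, so the area is 317.5.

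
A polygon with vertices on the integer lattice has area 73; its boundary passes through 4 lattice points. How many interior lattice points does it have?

Pick's theorem A = I + B/2 − 1 rearranges to I = A − B/2 + 1 = 73 − 4/2 + 1 = 72.

72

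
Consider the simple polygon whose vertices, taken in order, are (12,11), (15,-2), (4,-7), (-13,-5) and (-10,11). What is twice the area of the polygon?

832

By the shoelace formula, twice the signed area is |(12·(-2) − 15·11) + (15·(-7) − 4·(-2)) + (4·(-5) − (-13)·(-7)) + ((-13)·11 − (-10)·(-5)) + ((-10)·11 − 12·11)| = 832, so the area is 416.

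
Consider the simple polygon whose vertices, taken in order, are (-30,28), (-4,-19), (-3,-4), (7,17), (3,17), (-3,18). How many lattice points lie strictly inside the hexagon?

The shoelace formula gives twice the area as |[(-30)·(-19) − (-4)·28] + [(-4)·(-4) − (-3)·(-19)] + [(-3)·17 − 7·(-4)] + [7·17 − 3·17] + [3·18 − (-3)·17] + [(-3)·28 − (-30)·18]| = 1247, so the area is 623.5.
Summing gcd(|Δx|,|Δy|) over the edges gives the boundary count: gcd(26,47) + gcd(1,15) + gcd(10,21) + gcd(4,0) + gcd(6,1) + gcd(27,10) = 1+1+1+4+1+1 = 9.
Pick's theorem gives I = A − B/2 + 1 = 623.5 − 9/2 + 1 = 620.

620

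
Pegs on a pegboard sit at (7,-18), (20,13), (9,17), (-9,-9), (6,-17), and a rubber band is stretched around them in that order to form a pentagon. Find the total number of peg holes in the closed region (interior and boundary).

486

Using the shoelace formula, 2A = |[7·13 − 20·(-18)] + [20·17 − 9·13] + [9·(-9) − (-9)·17] + [(-9)·(-17) − 6·(-9)] + [6·(-18) − 7·(-17)]| = 964, so the area is 482.
The number of boundary lattice points is Σ gcd(|Δx|,|Δy|) = gcd(13,31) + gcd(11,4) + gcd(18,26) + gcd(15,8) + gcd(1,1) = 1+1+2+1+1 = 6.
Pick's theorem gives I = A − B/2 + 1 = 482 − 6/2 + 1 = 480, so the closed region contains I + B = 480 + 6 = 486 lattice points.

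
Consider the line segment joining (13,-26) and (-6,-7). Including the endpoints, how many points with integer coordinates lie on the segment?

The number of lattice points on a segment between lattice points is gcd(|Δx|,|Δy|) + 1 = gcd(19,19) + 1 = 19 + 1 = 20.

20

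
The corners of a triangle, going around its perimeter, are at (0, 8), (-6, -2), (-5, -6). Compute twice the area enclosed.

The shoelace formula gives twice the area as |(0·(-2) − (-6)·8) + ((-6)·(-6) − (-5)·(-2)) + ((-5)·8 − 0·(-6))| = 34, so the area is 17.

34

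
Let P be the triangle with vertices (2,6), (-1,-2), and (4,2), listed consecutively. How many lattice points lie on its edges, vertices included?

4

Along each edge there are gcd(|Δx|,|Δy|)+1 lattice points, so counting each shared vertex once the boundary has gcd(3,8) + gcd(5,4) + gcd(2,4) = 1+1+2 = 4.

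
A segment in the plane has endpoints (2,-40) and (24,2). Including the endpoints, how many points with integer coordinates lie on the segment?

The number of lattice points on a segment between lattice points is gcd(|Δx|,|Δy|) + 1 = gcd(22,42) + 1 = 2 + 1 = 3.

3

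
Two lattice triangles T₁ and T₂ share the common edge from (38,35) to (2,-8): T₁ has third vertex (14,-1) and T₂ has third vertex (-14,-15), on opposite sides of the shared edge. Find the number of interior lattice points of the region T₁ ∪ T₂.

The union is the simple quadrilateral with vertices (38,35), (14,-1), (2,-8), (-14,-15) in order.
Using the shoelace formula, 2A = |[38·(-1) − 14·35] + [14·(-8) − 2·(-1)] + [2·(-15) − (-14)·(-8)] + [(-14)·35 − 38·(-15)]| = 700, so the area is 350.
The number of boundary lattice points is Σ gcd(|Δx|,|Δy|) = gcd(24,36) + gcd(12,7) + gcd(16,7) + gcd(52,50) = 12+1+1+2 = 16.
By Pick's theorem I = A − B/2 + 1 = 350 − 16/2 + 1 = 343.

343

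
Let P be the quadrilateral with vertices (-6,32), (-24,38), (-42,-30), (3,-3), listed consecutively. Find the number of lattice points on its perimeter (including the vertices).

The number of boundary lattice points is Σ gcd(|Δx|,|Δy|) = gcd(18,6) + gcd(18,68) + gcd(45,27) + gcd(9,35) = 6+2+9+1 = 18.

18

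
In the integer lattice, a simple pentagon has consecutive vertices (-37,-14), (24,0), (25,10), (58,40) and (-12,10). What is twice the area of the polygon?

Using the shoelace formula, 2A = |((-37)·0 − 24·(-14)) + (24·10 − 25·0) + (25·40 − 58·10) + (58·10 − (-12)·40) + ((-12)·(-14) − (-37)·10)| = 2594, so the area is 1297.

2594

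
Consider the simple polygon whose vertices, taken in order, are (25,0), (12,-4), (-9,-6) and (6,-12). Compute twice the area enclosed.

Using the shoelace formula, 2A = |[25·(-4) − 12·0] + [12·(-6) − (-9)·(-4)] + [(-9)·(-12) − 6·(-6)] + [6·0 − 25·(-12)]| = 236, so the area is 118.

236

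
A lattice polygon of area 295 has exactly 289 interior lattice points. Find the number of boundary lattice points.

Pick's theorem gives A = I + B/2 − 1, so B = 2(A − I + 1) = 2(295 − 289 + 1) = 14.

14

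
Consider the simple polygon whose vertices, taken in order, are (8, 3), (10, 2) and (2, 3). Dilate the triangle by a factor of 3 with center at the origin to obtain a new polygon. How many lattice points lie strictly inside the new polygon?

Using the shoelace formula, 2A = |(8·2 − 10·3) + (10·3 − 2·2) + (2·3 − 8·3)| = 6, so the area is 3.
Along each edge there are gcd(|Δx|,|Δy|)+1 lattice points, so counting each shared vertex once the boundary has gcd(2,1) + gcd(8,1) + gcd(6,0) = 1+1+6 = 8.
Scaling by 3 multiplies the area by 3² = 9 (so the new area is 27) and multiplies the boundary lattice-point count by 3, giving 24.
By Pick's theorem, the interior count of the dilated polygon is 27 − 24/2 + 1 = 16.

16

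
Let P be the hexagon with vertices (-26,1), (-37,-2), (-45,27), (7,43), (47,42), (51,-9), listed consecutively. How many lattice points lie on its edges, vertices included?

9

The number of boundary lattice points is Σ gcd(|Δx|,|Δy|) = gcd(11,3) + gcd(8,29) + gcd(52,16) + gcd(40,1) + gcd(4,51) + gcd(77,10) = 1+1+4+1+1+1 = 9.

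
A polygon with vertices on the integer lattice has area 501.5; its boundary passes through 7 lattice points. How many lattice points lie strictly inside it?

Pick's theorem A = I + B/2 − 1 rearranges to I = A − B/2 + 1 = 501.5 − 7/2 + 1 = 499.

499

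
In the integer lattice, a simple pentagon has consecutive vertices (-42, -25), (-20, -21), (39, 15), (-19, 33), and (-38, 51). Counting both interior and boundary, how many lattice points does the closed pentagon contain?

By the shoelace formula, twice the signed area is |[(-42)·(-21) − (-20)·(-25)] + [(-20)·15 − 39·(-21)] + [39·33 − (-19)·15] + [(-19)·51 − (-38)·33] + [(-38)·(-25) − (-42)·51]| = 5850, so the area is 2925.
Along each edge there are gcd(|Δx|,|Δy|)+1 lattice points, so counting each shared vertex once the boundary has gcd(22,4) + gcd(59,36) + gcd(58,18) + gcd(19,18) + gcd(4,76) = 2+1+2+1+4 = 10.
Pick's theorem gives I = A − B/2 + 1 = 2925 − 10/2 + 1 = 2921, so the closed region contains I + B = 2921 + 10 = 2931 lattice points.

2931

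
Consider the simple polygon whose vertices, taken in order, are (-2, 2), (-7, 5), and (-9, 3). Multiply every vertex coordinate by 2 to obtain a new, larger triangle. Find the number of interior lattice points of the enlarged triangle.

29

Using the shoelace formula, 2A = |[(-2)·5 − (-7)·2] + [(-7)·3 − (-9)·5] + [(-9)·2 − (-2)·3]| = 16, so the area is 8.
Along each edge there are gcd(|Δx|,|Δy|)+1 lattice points, so counting each shared vertex once the boundary has gcd(5,3) + gcd(2,2) + gcd(7,1) = 1+2+1 = 4.
Scaling by 2 multiplies the area by 2² = 4 (so the new area is 32) and multiplies the boundary lattice-point count by 2, giving 8.
By Pick's theorem, the interior count of the dilated polygon is 32 − 8/2 + 1 = 29.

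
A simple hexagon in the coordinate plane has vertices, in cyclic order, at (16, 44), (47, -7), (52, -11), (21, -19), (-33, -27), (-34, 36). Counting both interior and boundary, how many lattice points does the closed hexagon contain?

By the shoelace formula, twice the signed area is |(16·(-7) − 47·44) + (47·(-11) − 52·(-7)) + (52·(-19) − 21·(-11)) + (21·(-27) − (-33)·(-19)) + ((-33)·36 − (-34)·(-27)) + ((-34)·44 − 16·36)| = 8462, so the area is 4231.
Summing gcd(|Δx|,|Δy|) over the edges gives the boundary count: gcd(31,51) + gcd(5,4) + gcd(31,8) + gcd(54,8) + gcd(1,63) + gcd(50,8) = 1+1+1+2+1+2 = 8.
Pick's theorem gives I = A − B/2 + 1 = 4231 − 8/2 + 1 = 4228, so the closed region contains I + B = 4228 + 8 = 4236 lattice points.

4236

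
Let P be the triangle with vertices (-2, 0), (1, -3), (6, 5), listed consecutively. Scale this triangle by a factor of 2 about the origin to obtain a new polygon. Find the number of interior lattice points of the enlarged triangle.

74

The shoelace formula gives twice the area as |[(-2)·(-3) − 1·0] + [1·5 − 6·(-3)] + [6·0 − (-2)·5]| = 39, so the area is 39/2.
Along each edge there are gcd(|Δx|,|Δy|)+1 lattice points, so counting each shared vertex once the boundary has gcd(3,3) + gcd(5,8) + gcd(8,5) = 3+1+1 = 5.
Scaling by 2 multiplies the area by 2² = 4 (so the new area is 78) and multiplies the boundary lattice-point count by 2, giving 10.
By Pick's theorem, the interior count of the dilated polygon is 78 − 10/2 + 1 = 74.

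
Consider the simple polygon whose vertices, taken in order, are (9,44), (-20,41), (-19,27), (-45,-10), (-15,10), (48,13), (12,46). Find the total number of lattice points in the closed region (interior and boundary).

1903

By the shoelace formula, twice the signed area is |[9·41 − (-20)·44] + [(-20)·27 − (-19)·41] + [(-19)·(-10) − (-45)·27] + [(-45)·10 − (-15)·(-10)] + [(-15)·13 − 48·10] + [48·46 − 12·13] + [12·44 − 9·46]| = 3784, so the area is 1892.
Summing gcd(|Δx|,|Δy|) over the edges gives the boundary count: gcd(29,3) + gcd(1,14) + gcd(26,37) + gcd(30,20) + gcd(63,3) + gcd(36,33) + gcd(3,2) = 1+1+1+10+3+3+1 = 20.
Pick's theorem gives I = A − B/2 + 1 = 1892 − 20/2 + 1 = 1883, so the closed region contains I + B = 1883 + 20 = 1903 lattice points.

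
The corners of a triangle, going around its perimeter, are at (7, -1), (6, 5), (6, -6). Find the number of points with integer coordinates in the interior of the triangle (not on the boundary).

0

Using the shoelace formula, 2A = |(7·5 − 6·(-1)) + (6·(-6) − 6·5) + (6·(-1) − 7·(-6))| = 11, so the area is 11/2.
The number of boundary lattice points is Σ gcd(|Δx|,|Δy|) = gcd(1,6) + gcd(0,11) + gcd(1,5) = 1+11+1 = 13.
By Pick's theorem A = I + B/2 − 1, so I = 11/2 − 13/2 + 1 = 0.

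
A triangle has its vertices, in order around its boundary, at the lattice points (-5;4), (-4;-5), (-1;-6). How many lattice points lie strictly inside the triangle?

12

Using the shoelace formula, 2A = |((-5)·(-5) − (-4)·4) + ((-4)·(-6) − (-1)·(-5)) + ((-1)·4 − (-5)·(-6))| = 26, so the area is 13.
The number of boundary lattice points is Σ gcd(|Δx|,|Δy|) = gcd(1,9) + gcd(3,1) + gcd(4,10) = 1+1+2 = 4.
By Pick's theorem A = I + B/2 − 1, so I = 13 − 4/2 + 1 = 12.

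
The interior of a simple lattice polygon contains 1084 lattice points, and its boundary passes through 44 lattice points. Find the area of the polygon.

By Pick's theorem, A = I + B/2 − 1 = 1084 + 44/2 − 1 = 1105.

1105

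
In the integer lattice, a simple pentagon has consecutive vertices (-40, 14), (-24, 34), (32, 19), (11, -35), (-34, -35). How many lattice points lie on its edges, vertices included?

54

Summing gcd(|Δx|,|Δy|) over the edges gives the boundary count: gcd(16,20) + gcd(56,15) + gcd(21,54) + gcd(45,0) + gcd(6,49) = 4+1+3+45+1 = 54.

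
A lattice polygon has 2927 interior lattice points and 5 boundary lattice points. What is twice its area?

By Pick's theorem, A = I + B/2 − 1 = 2927 + 5/2 − 1 = 5857/2.
Hence 2A = 5857.

5857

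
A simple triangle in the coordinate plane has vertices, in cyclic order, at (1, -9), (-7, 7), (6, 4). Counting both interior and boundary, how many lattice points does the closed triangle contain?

By the shoelace formula, twice the signed area is |(1·7 − (-7)·(-9)) + ((-7)·4 − 6·7) + (6·(-9) − 1·4)| = 184, so the area is 92.
The number of boundary lattice points is Σ gcd(|Δx|,|Δy|) = gcd(8,16) + gcd(13,3) + gcd(5,13) = 8+1+1 = 10.
Pick's theorem gives I = A − B/2 + 1 = 92 − 10/2 + 1 = 88, so the closed region contains I + B = 88 + 10 = 98 lattice points.

98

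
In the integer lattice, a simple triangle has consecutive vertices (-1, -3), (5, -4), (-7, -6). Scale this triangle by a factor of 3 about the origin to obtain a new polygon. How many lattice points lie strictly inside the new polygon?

By the shoelace formula, twice the signed area is |((-1)·(-4) − 5·(-3)) + (5·(-6) − (-7)·(-4)) + ((-7)·(-3) − (-1)·(-6))| = 24, so the area is 12.
The number of boundary lattice points is Σ gcd(|Δx|,|Δy|) = gcd(6,1) + gcd(12,2) + gcd(6,3) = 1+2+3 = 6.
Scaling by 3 multiplies the area by 3² = 9 (so the new area is 108) and multiplies the boundary lattice-point count by 3, giving 18.
By Pick's theorem, the interior count of the dilated polygon is 108 − 18/2 + 1 = 100.

100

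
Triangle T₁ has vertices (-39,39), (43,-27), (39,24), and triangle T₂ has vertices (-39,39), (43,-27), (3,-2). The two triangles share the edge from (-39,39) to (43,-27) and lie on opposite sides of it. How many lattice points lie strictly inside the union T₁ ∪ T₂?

The union is the simple quadrilateral with vertices (-39,39), (39,24), (43,-27), (3,-2) in order.
Using the shoelace formula, 2A = |[(-39)·24 − 39·39] + [39·(-27) − 43·24] + [43·(-2) − 3·(-27)] + [3·39 − (-39)·(-2)]| = 4508, so the area is 2254.
The number of boundary lattice points is Σ gcd(|Δx|,|Δy|) = gcd(78,15) + gcd(4,51) + gcd(40,25) + gcd(42,41) = 3+1+5+1 = 10.
By Pick's theorem I = A − B/2 + 1 = 2254 − 10/2 + 1 = 2250.

2250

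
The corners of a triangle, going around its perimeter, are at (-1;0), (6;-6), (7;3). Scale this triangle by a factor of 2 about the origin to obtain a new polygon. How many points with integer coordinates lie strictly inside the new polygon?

136

By the shoelace formula, twice the signed area is |[(-1)·(-6) − 6·0] + [6·3 − 7·(-6)] + [7·0 − (-1)·3]| = 69, so the area is 34.5.
Along each edge there are gcd(|Δx|,|Δy|)+1 lattice points, so counting each shared vertex once the boundary has gcd(7,6) + gcd(1,9) + gcd(8,3) = 1+1+1 = 3.
Scaling by 2 multiplies the area by 2² = 4 (so the new area is 138) and multiplies the boundary lattice-point count by 2, giving 6.
By Pick's theorem, the interior count of the dilated polygon is 138 − 6/2 + 1 = 136.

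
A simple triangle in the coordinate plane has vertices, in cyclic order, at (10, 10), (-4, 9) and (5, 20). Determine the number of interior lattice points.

The shoelace formula gives twice the area as |(10·9 − (-4)·10) + ((-4)·20 − 5·9) + (5·10 − 10·20)| = 145, so the area is 145/2.
Along each edge there are gcd(|Δx|,|Δy|)+1 lattice points, so counting each shared vertex once the boundary has gcd(14,1) + gcd(9,11) + gcd(5,10) = 1+1+5 = 7.
By Pick's theorem A = I + B/2 − 1, so I = 145/2 − 7/2 + 1 = 70.

70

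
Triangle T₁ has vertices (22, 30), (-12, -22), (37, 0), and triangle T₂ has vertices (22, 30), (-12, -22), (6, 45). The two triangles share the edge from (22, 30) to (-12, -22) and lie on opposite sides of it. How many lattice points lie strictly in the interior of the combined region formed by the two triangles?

1563

The union is the simple quadrilateral with vertices (22, 30), (37, 0), (-12, -22), (6, 45) in order.
By the shoelace formula, twice the signed area is |[22·0 − 37·30] + [37·(-22) − (-12)·0] + [(-12)·45 − 6·(-22)] + [6·30 − 22·45]| = 3142, so the area is 1571.
Along each edge there are gcd(|Δx|,|Δy|)+1 lattice points, so counting each shared vertex once the boundary has gcd(15,30) + gcd(49,22) + gcd(18,67) + gcd(16,15) = 15+1+1+1 = 18.
By Pick's theorem I = A − B/2 + 1 = 1571 − 18/2 + 1 = 1563.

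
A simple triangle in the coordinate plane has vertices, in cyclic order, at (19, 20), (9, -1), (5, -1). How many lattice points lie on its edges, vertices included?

12

The number of boundary lattice points is Σ gcd(|Δx|,|Δy|) = gcd(10,21) + gcd(4,0) + gcd(14,21) = 1+4+7 = 12.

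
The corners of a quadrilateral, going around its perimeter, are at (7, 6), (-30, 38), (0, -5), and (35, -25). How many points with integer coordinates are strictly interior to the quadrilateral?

575

The shoelace formula gives twice the area as |(7·38 − (-30)·6) + ((-30)·(-5) − 0·38) + (0·(-25) − 35·(-5)) + (35·6 − 7·(-25))| = 1156, so the area is 578.
Summing gcd(|Δx|,|Δy|) over the edges gives the boundary count: gcd(37,32) + gcd(30,43) + gcd(35,20) + gcd(28,31) = 1+1+5+1 = 8.
By Pick's theorem A = I + B/2 − 1, so I = 578 − 8/2 + 1 = 575.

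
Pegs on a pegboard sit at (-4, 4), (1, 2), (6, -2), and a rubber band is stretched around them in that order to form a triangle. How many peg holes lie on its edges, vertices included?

4

The number of boundary lattice points is Σ gcd(|Δx|,|Δy|) = gcd(5,2) + gcd(5,4) + gcd(10,6) = 1+1+2 = 4.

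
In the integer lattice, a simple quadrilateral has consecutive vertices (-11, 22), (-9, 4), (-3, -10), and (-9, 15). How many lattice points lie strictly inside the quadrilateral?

Using the shoelace formula, 2A = |((-11)·4 − (-9)·22) + ((-9)·(-10) − (-3)·4) + ((-3)·15 − (-9)·(-10)) + ((-9)·22 − (-11)·15)| = 88, so the area is 44.
Along each edge there are gcd(|Δx|,|Δy|)+1 lattice points, so counting each shared vertex once the boundary has gcd(2,18) + gcd(6,14) + gcd(6,25) + gcd(2,7) = 2+2+1+1 = 6.
By Pick's theorem A = I + B/2 − 1, so I = 44 − 6/2 + 1 = 42.

42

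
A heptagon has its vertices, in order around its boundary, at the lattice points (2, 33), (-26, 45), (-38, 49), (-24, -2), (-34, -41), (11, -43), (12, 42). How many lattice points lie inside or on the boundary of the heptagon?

By the shoelace formula, twice the signed area is |(2·45 − (-26)·33) + ((-26)·49 − (-38)·45) + ((-38)·(-2) − (-24)·49) + ((-24)·(-41) − (-34)·(-2)) + ((-34)·(-43) − 11·(-41)) + (11·42 − 12·(-43)) + (12·33 − 2·42)| = 6755, so the area is 3377.5.
The number of boundary lattice points is Σ gcd(|Δx|,|Δy|) = gcd(28,12) + gcd(12,4) + gcd(14,51) + gcd(10,39) + gcd(45,2) + gcd(1,85) + gcd(10,9) = 4+4+1+1+1+1+1 = 13.
Pick's theorem gives I = A − B/2 + 1 = 3377.5 − 13/2 + 1 = 3372, so the closed region contains I + B = 3372 + 13 = 3385 lattice points.

3385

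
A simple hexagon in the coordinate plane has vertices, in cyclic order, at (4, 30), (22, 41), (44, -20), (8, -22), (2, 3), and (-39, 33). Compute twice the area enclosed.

Using the shoelace formula, 2A = |[4·41 − 22·30] + [22·(-20) − 44·41] + [44·(-22) − 8·(-20)] + [8·3 − 2·(-22)] + [2·33 − (-39)·3] + [(-39)·30 − 4·33]| = 4599, so the area is 4599/2.

4599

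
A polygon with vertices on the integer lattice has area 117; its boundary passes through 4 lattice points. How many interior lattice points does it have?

116

Pick's theorem A = I + B/2 − 1 rearranges to I = A − B/2 + 1 = 117 − 4/2 + 1 = 116.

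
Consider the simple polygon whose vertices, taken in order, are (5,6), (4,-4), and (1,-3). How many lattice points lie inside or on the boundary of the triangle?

18

By the shoelace formula, twice the signed area is |[5·(-4) − 4·6] + [4·(-3) − 1·(-4)] + [1·6 − 5·(-3)]| = 31, so the area is 31/2.
Summing gcd(|Δx|,|Δy|) over the edges gives the boundary count: gcd(1,10) + gcd(3,1) + gcd(4,9) = 1+1+1 = 3.
Pick's theorem gives I = A − B/2 + 1 = 31/2 − 3/2 + 1 = 15, so the closed region contains I + B = 15 + 3 = 18 lattice points.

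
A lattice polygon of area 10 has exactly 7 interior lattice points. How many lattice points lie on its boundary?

Pick's theorem gives A = I + B/2 − 1, so B = 2(A − I + 1) = 2(10 − 7 + 1) = 8.

8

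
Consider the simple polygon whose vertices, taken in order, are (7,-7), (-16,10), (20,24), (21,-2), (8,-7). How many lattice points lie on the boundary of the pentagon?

6

The number of boundary lattice points is Σ gcd(|Δx|,|Δy|) = gcd(23,17) + gcd(36,14) + gcd(1,26) + gcd(13,5) + gcd(1,0) = 1+2+1+1+1 = 6.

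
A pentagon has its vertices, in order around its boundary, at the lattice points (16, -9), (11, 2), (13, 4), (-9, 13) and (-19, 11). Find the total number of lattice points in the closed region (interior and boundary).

The shoelace formula gives twice the area as |(16·2 − 11·(-9)) + (11·4 − 13·2) + (13·13 − (-9)·4) + ((-9)·11 − (-19)·13) + ((-19)·(-9) − 16·11)| = 497, so the area is 497/2.
Along each edge there are gcd(|Δx|,|Δy|)+1 lattice points, so counting each shared vertex once the boundary has gcd(5,11) + gcd(2,2) + gcd(22,9) + gcd(10,2) + gcd(35,20) = 1+2+1+2+5 = 11.
Pick's theorem gives I = A − B/2 + 1 = 497/2 − 11/2 + 1 = 244, so the closed region contains I + B = 244 + 11 = 255 lattice points.

255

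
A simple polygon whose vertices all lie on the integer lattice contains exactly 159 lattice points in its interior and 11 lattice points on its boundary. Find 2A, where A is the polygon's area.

By Pick's theorem, A = I + B/2 − 1 = 159 + 11/2 − 1 = 327/2.
Hence 2A = 327.

327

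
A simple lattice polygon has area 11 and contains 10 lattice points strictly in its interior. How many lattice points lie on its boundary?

4

Pick's theorem gives A = I + B/2 − 1, so B = 2(A − I + 1) = 2(11 − 10 + 1) = 4.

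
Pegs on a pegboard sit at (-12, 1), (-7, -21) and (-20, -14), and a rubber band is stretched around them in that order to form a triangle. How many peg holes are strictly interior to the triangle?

125

The shoelace formula gives twice the area as |((-12)·(-21) − (-7)·1) + ((-7)·(-14) − (-20)·(-21)) + ((-20)·1 − (-12)·(-14))| = 251, so the area is 125.5.
Along each edge there are gcd(|Δx|,|Δy|)+1 lattice points, so counting each shared vertex once the boundary has gcd(5,22) + gcd(13,7) + gcd(8,15) = 1+1+1 = 3.
Pick's theorem gives I = A − B/2 + 1 = 125.5 − 3/2 + 1 = 125.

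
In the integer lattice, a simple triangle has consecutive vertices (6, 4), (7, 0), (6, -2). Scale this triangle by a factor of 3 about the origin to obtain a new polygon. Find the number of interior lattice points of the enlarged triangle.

The shoelace formula gives twice the area as |[6·0 − 7·4] + [7·(-2) − 6·0] + [6·4 − 6·(-2)]| = 6, so the area is 3.
Along each edge there are gcd(|Δx|,|Δy|)+1 lattice points, so counting each shared vertex once the boundary has gcd(1,4) + gcd(1,2) + gcd(0,6) = 1+1+6 = 8.
Scaling by 3 multiplies the area by 3² = 9 (so the new area is 27) and multiplies the boundary lattice-point count by 3, giving 24.
By Pick's theorem, the interior count of the dilated polygon is 27 − 24/2 + 1 = 16.

16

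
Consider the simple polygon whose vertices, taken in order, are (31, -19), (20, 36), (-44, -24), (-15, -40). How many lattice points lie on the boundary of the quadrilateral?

The number of boundary lattice points is Σ gcd(|Δx|,|Δy|) = gcd(11,55) + gcd(64,60) + gcd(29,16) + gcd(46,21) = 11+4+1+1 = 17.

17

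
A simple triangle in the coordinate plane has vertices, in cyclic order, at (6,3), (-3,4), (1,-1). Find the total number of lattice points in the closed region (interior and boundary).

23

Using the shoelace formula, 2A = |[6·4 − (-3)·3] + [(-3)·(-1) − 1·4] + [1·3 − 6·(-1)]| = 41, so the area is 41/2.
The number of boundary lattice points is Σ gcd(|Δx|,|Δy|) = gcd(9,1) + gcd(4,5) + gcd(5,4) = 1+1+1 = 3.
Pick's theorem gives I = A − B/2 + 1 = 41/2 − 3/2 + 1 = 20, so the closed region contains I + B = 20 + 3 = 23 lattice points.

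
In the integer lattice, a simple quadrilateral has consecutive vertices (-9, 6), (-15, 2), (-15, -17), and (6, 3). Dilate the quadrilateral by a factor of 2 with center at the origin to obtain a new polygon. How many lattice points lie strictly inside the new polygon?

By the shoelace formula, twice the signed area is |((-9)·2 − (-15)·6) + ((-15)·(-17) − (-15)·2) + ((-15)·3 − 6·(-17)) + (6·6 − (-9)·3)| = 477, so the area is 238.5.
Summing gcd(|Δx|,|Δy|) over the edges gives the boundary count: gcd(6,4) + gcd(0,19) + gcd(21,20) + gcd(15,3) = 2+19+1+3 = 25.
Scaling by 2 multiplies the area by 2² = 4 (so the new area is 954) and multiplies the boundary lattice-point count by 2, giving 50.
By Pick's theorem, the interior count of the dilated polygon is 954 − 50/2 + 1 = 930.

930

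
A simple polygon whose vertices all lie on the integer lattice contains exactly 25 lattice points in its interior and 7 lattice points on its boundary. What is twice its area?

55

Pick's theorem states A = I + B/2 − 1, so A = 25 + 7/2 − 1 = 55/2.
Hence 2A = 55.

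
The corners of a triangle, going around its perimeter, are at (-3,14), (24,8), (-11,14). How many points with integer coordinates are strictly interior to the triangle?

Using the shoelace formula, 2A = |[(-3)·8 − 24·14] + [24·14 − (-11)·8] + [(-11)·14 − (-3)·14]| = 48, so the area is 24.
Summing gcd(|Δx|,|Δy|) over the edges gives the boundary count: gcd(27,6) + gcd(35,6) + gcd(8,0) = 3+1+8 = 12.
Pick's theorem gives I = A − B/2 + 1 = 24 − 12/2 + 1 = 19.

19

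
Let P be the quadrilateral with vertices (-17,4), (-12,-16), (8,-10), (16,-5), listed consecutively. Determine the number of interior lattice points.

Using the shoelace formula, 2A = |((-17)·(-16) − (-12)·4) + ((-12)·(-10) − 8·(-16)) + (8·(-5) − 16·(-10)) + (16·4 − (-17)·(-5))| = 667, so the area is 333.5.
Summing gcd(|Δx|,|Δy|) over the edges gives the boundary count: gcd(5,20) + gcd(20,6) + gcd(8,5) + gcd(33,9) = 5+2+1+3 = 11.
Pick's theorem gives I = A − B/2 + 1 = 333.5 − 11/2 + 1 = 329.

329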